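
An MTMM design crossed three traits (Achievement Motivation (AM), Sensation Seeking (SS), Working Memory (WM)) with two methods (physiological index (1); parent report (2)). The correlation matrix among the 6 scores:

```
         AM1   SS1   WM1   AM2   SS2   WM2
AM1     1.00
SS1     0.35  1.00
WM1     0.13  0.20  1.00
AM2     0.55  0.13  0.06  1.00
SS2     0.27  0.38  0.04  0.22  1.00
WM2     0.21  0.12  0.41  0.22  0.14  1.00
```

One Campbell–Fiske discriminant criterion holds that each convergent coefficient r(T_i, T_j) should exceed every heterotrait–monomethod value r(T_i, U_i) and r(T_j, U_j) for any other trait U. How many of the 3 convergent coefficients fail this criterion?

0

Checking each validity diagonal entry against its comparison values:
AM (methods 1·2): 0.55 vs {0.35, 0.22, 0.13, 0.22} → pass.
SS (methods 1·2): 0.38 vs {0.35, 0.22, 0.20, 0.14} → pass.
WM (methods 1·2): 0.41 vs {0.13, 0.22, 0.20, 0.14} → pass.
0 of 3 fail.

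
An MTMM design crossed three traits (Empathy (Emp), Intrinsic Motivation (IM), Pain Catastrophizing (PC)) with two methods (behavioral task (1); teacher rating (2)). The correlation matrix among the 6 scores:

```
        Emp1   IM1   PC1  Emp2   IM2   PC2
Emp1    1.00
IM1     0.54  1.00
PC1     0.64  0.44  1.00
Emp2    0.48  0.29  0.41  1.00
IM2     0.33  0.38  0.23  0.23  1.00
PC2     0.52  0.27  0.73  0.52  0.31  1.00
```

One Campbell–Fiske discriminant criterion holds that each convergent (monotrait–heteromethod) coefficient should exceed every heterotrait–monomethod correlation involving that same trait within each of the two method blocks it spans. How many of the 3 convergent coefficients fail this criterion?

2

Each convergent coefficient versus the relevant comparison correlations:
Emp (methods 1·2): 0.48 vs {0.54, 0.23, 0.64, 0.52} → fail.
IM (methods 1·2): 0.38 vs {0.54, 0.23, 0.44, 0.31} → fail.
PC (methods 1·2): 0.73 vs {0.64, 0.52, 0.44, 0.31} → pass.
2 of 3 fail.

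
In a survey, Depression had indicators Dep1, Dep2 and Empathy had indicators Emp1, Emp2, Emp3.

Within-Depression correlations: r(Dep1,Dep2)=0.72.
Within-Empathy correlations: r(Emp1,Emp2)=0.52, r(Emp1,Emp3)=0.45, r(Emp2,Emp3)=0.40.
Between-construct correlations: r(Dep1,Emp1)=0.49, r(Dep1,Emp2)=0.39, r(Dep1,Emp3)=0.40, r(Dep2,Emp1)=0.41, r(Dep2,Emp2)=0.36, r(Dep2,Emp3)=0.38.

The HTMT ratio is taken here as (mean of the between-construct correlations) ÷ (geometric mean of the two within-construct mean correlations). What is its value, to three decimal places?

0.706

Between-construct mean = 2.43/6 = 0.4050.
Mean within-Dep = 0.72/1 = 0.7200; mean within-Emp = 1.37/3 = 0.4567.
Geometric mean = √(0.7200 × 0.4567) = 0.5734.
HTMT = 0.4050 / 0.5734 = 0.706.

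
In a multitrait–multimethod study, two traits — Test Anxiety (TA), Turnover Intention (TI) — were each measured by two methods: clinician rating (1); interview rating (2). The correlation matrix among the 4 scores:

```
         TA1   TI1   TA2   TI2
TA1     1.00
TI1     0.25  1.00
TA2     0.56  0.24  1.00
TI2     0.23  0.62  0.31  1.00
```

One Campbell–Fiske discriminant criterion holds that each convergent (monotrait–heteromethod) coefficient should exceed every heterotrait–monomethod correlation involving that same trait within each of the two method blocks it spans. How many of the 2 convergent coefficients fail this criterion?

Checking each validity diagonal entry against its comparison values:
TA (methods 1·2): 0.56 vs {0.25, 0.31} → pass.
TI (methods 1·2): 0.62 vs {0.25, 0.31} → pass.
0 of 2 fail.

0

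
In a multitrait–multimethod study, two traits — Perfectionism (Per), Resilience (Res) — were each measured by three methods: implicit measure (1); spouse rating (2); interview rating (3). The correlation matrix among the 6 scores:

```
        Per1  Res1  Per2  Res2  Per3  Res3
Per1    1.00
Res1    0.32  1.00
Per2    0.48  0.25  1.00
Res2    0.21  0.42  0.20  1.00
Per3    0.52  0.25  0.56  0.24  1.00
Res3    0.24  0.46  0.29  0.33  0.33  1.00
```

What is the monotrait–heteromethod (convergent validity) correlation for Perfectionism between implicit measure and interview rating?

0.52

Same trait (Per), different methods: r(Per1, Per3) = 0.52.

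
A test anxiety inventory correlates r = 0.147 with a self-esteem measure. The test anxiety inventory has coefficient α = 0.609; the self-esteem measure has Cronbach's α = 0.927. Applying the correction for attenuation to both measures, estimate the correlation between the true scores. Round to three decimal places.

0.196

r_true = r_obs / √(r_xx · r_yy) = 0.147 / √(0.609 × 0.927) = 0.147 / √0.564543 = 0.147 / 0.7514 ≈ 0.196.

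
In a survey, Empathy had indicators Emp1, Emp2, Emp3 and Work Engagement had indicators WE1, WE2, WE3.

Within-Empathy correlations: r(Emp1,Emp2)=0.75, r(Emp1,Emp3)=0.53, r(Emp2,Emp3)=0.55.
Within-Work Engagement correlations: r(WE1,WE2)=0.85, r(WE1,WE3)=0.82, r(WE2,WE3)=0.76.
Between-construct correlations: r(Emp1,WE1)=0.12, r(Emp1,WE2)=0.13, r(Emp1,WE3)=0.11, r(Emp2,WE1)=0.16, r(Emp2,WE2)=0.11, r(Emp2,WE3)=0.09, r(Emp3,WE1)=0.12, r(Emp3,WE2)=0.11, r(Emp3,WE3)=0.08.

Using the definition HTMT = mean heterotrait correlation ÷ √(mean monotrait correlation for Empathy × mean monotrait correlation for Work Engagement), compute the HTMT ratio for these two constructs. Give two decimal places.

Between-construct mean = 1.03/9 = 0.1144.
Mean within-Emp = 1.83/3 = 0.6100; mean within-WE = 2.43/3 = 0.8100.
Geometric mean = √(0.6100 × 0.8100) = 0.7029.
HTMT = 0.1144 / 0.7029 = 0.16.

0.16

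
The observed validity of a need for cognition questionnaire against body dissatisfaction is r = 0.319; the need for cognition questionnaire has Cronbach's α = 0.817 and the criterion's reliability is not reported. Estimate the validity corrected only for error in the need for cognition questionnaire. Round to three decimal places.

0.353

Single correction: r_c = r_obs / √r_xx = 0.319 / √0.817 = 0.319 / 0.9039 ≈ 0.353.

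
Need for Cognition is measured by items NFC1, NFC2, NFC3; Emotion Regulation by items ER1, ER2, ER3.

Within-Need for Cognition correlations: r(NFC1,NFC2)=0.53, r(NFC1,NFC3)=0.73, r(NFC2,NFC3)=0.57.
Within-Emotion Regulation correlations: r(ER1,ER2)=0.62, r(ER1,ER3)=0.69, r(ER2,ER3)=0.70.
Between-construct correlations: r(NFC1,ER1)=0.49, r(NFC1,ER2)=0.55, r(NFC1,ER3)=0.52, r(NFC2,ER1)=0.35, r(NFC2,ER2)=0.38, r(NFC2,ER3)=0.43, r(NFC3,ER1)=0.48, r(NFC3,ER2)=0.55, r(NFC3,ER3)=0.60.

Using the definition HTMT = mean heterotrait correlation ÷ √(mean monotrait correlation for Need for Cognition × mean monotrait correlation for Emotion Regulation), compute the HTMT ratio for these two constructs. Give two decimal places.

Mean heterotrait r = 4.35/9 = 0.4833.
Mean within-NFC = 1.83/3 = 0.6100; mean within-ER = 2.01/3 = 0.6700.
Geometric mean = √(0.6100 × 0.6700) = 0.6393.
HTMT = 0.4833 / 0.6393 = 0.76.

0.76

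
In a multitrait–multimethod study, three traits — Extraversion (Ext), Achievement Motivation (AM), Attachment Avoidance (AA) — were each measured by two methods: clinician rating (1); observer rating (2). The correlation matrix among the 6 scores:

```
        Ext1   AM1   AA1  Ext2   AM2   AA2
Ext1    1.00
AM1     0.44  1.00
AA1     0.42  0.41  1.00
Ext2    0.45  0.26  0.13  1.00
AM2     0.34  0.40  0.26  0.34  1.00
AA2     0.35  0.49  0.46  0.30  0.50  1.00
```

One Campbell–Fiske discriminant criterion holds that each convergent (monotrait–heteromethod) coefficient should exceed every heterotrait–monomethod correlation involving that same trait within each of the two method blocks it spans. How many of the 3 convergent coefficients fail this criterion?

Convergent coefficients and their comparison sets:
Ext (methods 1·2): 0.45 vs {0.44, 0.34, 0.42, 0.30} → pass.
AM (methods 1·2): 0.40 vs {0.44, 0.34, 0.41, 0.50} → fail.
AA (methods 1·2): 0.46 vs {0.42, 0.30, 0.41, 0.50} → fail.
2 of 3 fail.

2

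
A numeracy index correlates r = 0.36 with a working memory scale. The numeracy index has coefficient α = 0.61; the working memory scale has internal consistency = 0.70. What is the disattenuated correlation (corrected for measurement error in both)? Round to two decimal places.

r_true = r_obs / √(r_xx · r_yy) = 0.36 / √(0.61 × 0.70) = 0.36 / √0.4270 = 0.36 / 0.6535 ≈ 0.55.

0.55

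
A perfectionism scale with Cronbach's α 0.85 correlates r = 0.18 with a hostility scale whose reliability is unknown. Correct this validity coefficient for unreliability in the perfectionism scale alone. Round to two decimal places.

0.20

Single correction: r_c = r_obs / √r_xx = 0.18 / √0.85 = 0.18 / 0.9220 ≈ 0.20.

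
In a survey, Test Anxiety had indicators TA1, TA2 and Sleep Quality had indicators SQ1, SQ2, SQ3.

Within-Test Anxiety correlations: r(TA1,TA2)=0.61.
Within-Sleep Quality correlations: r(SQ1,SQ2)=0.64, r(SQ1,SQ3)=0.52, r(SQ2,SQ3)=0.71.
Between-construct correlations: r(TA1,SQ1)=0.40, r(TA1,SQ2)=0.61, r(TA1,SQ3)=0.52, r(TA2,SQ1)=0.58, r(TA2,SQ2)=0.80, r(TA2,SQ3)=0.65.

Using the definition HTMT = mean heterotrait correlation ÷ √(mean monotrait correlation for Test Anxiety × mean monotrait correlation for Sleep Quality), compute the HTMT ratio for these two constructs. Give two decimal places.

0.96

Mean heterotrait r = 3.56/6 = 0.5933.
Mean within-TA = 0.61/1 = 0.6100; mean within-SQ = 1.87/3 = 0.6233.
Geometric mean = √(0.6100 × 0.6233) = 0.6166.
HTMT = 0.5933 / 0.6166 = 0.96.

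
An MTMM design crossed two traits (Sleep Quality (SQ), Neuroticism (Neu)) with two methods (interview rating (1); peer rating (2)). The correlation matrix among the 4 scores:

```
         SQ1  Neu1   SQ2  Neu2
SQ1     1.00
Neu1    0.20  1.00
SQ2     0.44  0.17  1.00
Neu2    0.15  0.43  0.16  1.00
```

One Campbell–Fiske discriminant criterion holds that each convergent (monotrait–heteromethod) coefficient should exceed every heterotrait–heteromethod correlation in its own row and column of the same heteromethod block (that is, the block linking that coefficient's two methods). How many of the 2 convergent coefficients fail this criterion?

0

Each convergent coefficient versus the relevant comparison correlations:
SQ (methods 1·2): 0.44 vs {0.15, 0.17} → pass.
Neu (methods 1·2): 0.43 vs {0.17, 0.15} → pass.
0 of 2 fail.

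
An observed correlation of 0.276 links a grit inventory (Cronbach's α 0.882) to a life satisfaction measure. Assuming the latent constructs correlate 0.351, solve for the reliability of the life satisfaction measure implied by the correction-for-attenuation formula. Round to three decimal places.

0.701

r_true = r_obs / √(r_xx · r_yy) ⇒ 0.351 = 0.276 / √(0.882 · r_yy).
√(0.882 · r_yy) = 0.276 / 0.351 = 0.7863; 0.882 · r_yy = 0.6183; r_yy = 0.6183 / 0.882 ≈ 0.701.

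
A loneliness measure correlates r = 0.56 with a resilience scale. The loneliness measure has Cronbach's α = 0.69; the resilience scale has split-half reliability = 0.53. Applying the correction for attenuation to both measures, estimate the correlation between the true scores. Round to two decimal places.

0.93

r_true = r_obs / √(r_xx · r_yy) = 0.56 / √(0.69 × 0.53) = 0.56 / √0.3657 = 0.56 / 0.6047 ≈ 0.93.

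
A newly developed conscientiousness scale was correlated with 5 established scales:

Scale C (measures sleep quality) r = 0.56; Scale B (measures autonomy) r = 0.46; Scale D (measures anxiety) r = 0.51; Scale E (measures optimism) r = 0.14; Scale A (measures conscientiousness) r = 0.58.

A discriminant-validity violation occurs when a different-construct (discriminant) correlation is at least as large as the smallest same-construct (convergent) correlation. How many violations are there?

Convergent (same construct = conscientiousness): Scale A.
Smallest convergent = 0.58. Discriminant values: 0.56, 0.46, 0.51, 0.14; count ≥ 0.58 → 0.

0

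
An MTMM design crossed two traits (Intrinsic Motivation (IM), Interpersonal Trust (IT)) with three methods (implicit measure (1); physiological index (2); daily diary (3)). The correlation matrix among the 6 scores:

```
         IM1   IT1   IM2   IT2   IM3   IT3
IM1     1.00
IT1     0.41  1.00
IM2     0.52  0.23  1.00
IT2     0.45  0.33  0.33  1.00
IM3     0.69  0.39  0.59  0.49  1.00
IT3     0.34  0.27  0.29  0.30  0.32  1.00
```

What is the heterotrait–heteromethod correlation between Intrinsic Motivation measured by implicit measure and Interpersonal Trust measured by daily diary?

Different traits and methods: r(IM1, IT3) = 0.34.

0.34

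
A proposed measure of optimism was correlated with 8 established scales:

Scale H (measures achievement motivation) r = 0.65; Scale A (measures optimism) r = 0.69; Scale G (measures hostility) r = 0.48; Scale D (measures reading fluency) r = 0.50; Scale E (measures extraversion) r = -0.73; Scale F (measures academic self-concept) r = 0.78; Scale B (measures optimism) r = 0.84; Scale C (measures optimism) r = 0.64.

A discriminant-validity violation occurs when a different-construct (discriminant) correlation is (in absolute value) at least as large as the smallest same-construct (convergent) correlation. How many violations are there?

3

Convergent (same construct = optimism): Scale A, Scale B, Scale C.
Smallest convergent = 0.64. Discriminant |r|: 0.65, 0.48, 0.50, 0.73, 0.78; count ≥ 0.64 → 3.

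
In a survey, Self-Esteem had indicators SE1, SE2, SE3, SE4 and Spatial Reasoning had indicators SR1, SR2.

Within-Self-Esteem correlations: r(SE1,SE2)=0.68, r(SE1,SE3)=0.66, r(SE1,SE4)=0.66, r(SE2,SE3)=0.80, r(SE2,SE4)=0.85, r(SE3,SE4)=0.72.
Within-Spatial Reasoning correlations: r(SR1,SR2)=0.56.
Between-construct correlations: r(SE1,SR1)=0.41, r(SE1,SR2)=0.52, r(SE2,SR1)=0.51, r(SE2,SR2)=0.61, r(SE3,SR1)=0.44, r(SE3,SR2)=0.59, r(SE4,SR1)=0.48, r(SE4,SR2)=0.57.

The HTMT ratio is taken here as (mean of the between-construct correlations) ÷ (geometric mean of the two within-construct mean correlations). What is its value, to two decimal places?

0.81

Mean heterotrait r = 4.13/8 = 0.5163.
Mean within-SE = 4.37/6 = 0.7283; mean within-SR = 0.56/1 = 0.5600.
Geometric mean = √(0.7283 × 0.5600) = 0.6386.
HTMT = 0.5163 / 0.6386 = 0.81.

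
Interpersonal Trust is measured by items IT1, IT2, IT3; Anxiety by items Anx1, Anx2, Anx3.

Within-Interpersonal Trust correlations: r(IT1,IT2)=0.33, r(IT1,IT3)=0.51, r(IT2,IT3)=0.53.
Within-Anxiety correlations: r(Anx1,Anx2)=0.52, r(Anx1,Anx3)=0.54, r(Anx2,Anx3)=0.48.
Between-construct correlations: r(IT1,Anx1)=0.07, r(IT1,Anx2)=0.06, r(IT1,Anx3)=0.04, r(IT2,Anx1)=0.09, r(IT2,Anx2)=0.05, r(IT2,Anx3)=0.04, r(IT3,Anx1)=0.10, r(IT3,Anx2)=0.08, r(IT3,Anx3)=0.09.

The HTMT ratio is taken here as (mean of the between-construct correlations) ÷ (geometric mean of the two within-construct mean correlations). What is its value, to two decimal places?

Between-construct mean = 0.62/9 = 0.0689.
Mean within-IT = 1.37/3 = 0.4567; mean within-Anx = 1.54/3 = 0.5133.
Geometric mean = √(0.4567 × 0.5133) = 0.4842.
HTMT = 0.0689 / 0.4842 = 0.14.

0.14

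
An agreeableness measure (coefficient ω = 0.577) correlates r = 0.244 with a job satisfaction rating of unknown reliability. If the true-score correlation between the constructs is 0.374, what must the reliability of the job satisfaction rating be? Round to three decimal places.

r_true = r_obs / √(r_xx · r_yy) ⇒ 0.374 = 0.244 / √(0.577 · r_yy).
√(0.577 · r_yy) = 0.244 / 0.374 = 0.6524; 0.577 · r_yy = 0.4256; r_yy = 0.4256 / 0.577 ≈ 0.738.

0.738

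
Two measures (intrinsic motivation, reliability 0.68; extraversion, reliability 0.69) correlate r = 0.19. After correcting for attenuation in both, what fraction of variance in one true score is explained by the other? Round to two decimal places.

Disattenuated r = 0.19 / √(0.68 × 0.69) = 0.19 / 0.6850 = 0.2774.
Shared true-score variance = 0.2774² = 0.0770 ≈ 0.08.

0.08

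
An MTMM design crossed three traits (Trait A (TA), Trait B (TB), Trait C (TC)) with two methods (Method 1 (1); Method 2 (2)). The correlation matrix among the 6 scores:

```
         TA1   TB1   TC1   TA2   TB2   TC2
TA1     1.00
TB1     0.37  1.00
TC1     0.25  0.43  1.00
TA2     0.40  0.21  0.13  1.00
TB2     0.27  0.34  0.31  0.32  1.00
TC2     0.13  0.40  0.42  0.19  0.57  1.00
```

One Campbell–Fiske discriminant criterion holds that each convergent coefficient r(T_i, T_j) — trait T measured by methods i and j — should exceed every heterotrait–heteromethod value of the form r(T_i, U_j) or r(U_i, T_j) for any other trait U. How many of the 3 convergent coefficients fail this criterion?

Checking each validity diagonal entry against its comparison values:
TA (methods 1·2): 0.40 vs {0.27, 0.21, 0.13, 0.13} → pass.
TB (methods 1·2): 0.34 vs {0.21, 0.27, 0.40, 0.31} → fail.
TC (methods 1·2): 0.42 vs {0.13, 0.13, 0.31, 0.40} → pass.
1 of 3 fail.

1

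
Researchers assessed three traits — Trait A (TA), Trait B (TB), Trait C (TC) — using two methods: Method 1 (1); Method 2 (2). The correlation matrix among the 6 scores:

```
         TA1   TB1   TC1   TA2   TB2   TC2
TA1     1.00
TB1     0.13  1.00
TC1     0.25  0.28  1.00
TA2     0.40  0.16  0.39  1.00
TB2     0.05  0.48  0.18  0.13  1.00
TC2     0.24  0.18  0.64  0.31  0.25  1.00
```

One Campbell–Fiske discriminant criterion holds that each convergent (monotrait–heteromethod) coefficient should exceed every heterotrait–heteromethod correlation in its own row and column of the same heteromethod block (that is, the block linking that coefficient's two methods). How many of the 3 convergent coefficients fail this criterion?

0

Each convergent coefficient versus the relevant comparison correlations:
TA (methods 1·2): 0.40 vs {0.05, 0.16, 0.24, 0.39} → pass.
TB (methods 1·2): 0.48 vs {0.16, 0.05, 0.18, 0.18} → pass.
TC (methods 1·2): 0.64 vs {0.39, 0.24, 0.18, 0.18} → pass.
0 of 3 fail.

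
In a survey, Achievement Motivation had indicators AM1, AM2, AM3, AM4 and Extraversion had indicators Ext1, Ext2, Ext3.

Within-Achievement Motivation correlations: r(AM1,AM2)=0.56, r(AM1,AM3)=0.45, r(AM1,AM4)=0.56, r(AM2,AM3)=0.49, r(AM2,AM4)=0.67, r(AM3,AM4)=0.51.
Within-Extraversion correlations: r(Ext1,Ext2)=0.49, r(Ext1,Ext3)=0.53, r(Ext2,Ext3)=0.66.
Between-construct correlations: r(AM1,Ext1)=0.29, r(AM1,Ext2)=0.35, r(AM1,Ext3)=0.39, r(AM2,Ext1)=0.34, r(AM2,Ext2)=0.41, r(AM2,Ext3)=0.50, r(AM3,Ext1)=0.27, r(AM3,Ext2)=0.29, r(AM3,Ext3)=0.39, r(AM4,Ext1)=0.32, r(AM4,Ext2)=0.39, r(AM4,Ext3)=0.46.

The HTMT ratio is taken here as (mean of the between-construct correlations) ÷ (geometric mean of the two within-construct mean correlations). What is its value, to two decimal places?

0.67

Mean heterotrait r = 4.40/12 = 0.3667.
Mean within-AM = 3.24/6 = 0.5400; mean within-Ext = 1.68/3 = 0.5600.
Geometric mean = √(0.5400 × 0.5600) = 0.5499.
HTMT = 0.3667 / 0.5499 = 0.67.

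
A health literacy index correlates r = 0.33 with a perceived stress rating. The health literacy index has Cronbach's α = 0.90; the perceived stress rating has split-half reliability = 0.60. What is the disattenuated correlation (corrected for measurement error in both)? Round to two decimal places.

0.45

r_true = r_obs / √(r_xx · r_yy) = 0.33 / √(0.90 × 0.60) = 0.33 / √0.5400 = 0.33 / 0.7348 ≈ 0.45.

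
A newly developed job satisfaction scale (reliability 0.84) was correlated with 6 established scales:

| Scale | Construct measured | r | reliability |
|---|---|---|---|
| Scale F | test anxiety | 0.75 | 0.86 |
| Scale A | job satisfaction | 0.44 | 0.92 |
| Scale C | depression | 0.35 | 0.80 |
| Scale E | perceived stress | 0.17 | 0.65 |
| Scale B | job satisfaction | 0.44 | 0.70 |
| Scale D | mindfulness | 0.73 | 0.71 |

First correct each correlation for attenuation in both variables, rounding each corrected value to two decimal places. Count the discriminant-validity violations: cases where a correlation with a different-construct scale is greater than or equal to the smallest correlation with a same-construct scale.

2

Disattenuated r (r / √(r_scale · r_new)):
  Scale F (disc): 0.75 / √(0.86·0.84) = 0.88
  Scale A (conv): 0.44 / √(0.92·0.84) = 0.50
  Scale C (disc): 0.35 / √(0.80·0.84) = 0.43
  Scale E (disc): 0.17 / √(0.65·0.84) = 0.23
  Scale B (conv): 0.44 / √(0.70·0.84) = 0.57
  Scale D (disc): 0.73 / √(0.71·0.84) = 0.95
Smallest convergent = 0.50. Discriminant values: 0.88, 0.43, 0.23, 0.95; count ≥ 0.50 → 2.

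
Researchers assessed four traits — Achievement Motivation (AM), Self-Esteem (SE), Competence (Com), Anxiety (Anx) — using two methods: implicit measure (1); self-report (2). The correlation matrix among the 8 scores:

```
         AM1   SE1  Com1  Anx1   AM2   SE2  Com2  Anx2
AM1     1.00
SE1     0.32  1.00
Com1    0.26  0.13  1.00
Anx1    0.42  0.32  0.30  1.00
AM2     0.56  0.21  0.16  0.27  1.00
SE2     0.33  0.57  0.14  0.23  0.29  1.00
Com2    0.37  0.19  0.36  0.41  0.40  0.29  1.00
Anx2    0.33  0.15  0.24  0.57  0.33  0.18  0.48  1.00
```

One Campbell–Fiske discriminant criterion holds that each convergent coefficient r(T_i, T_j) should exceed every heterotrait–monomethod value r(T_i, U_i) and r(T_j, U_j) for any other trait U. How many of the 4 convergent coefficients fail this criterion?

1

Checking each validity diagonal entry against its comparison values:
AM (methods 1·2): 0.56 vs {0.32, 0.29, 0.26, 0.40, 0.42, 0.33} → pass.
SE (methods 1·2): 0.57 vs {0.32, 0.29, 0.13, 0.29, 0.32, 0.18} → pass.
Com (methods 1·2): 0.36 vs {0.26, 0.40, 0.13, 0.29, 0.30, 0.48} → fail.
Anx (methods 1·2): 0.57 vs {0.42, 0.33, 0.32, 0.18, 0.30, 0.48} → pass.
1 of 4 fail.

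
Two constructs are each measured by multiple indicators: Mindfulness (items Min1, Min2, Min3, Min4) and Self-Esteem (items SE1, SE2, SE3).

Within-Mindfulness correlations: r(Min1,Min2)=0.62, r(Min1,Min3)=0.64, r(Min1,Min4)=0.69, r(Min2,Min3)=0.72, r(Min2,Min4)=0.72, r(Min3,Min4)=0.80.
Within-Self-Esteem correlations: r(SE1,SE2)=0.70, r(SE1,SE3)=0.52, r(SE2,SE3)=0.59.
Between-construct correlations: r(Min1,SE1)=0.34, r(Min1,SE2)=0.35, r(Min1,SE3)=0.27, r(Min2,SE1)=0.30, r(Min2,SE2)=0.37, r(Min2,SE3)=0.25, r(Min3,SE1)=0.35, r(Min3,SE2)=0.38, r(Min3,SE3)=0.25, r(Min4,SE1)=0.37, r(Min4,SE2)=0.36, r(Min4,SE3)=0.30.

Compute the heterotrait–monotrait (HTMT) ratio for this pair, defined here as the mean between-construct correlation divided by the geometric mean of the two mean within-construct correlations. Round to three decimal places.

Mean between = 3.89/12 = 0.3242.
Mean within-Min = 4.19/6 = 0.6983; mean within-SE = 1.81/3 = 0.6033.
Geometric mean = √(0.6983 × 0.6033) = 0.6491.
HTMT = 0.3242 / 0.6491 = 0.499.

0.499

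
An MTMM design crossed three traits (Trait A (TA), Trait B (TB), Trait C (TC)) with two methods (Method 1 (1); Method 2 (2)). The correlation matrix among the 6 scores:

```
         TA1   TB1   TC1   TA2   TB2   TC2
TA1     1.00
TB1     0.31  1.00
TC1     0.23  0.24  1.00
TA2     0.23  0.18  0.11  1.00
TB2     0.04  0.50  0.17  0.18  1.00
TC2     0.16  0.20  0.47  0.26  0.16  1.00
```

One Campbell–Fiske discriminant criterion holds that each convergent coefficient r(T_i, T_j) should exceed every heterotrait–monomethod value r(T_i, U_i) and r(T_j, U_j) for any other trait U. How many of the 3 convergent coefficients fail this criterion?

1

Each convergent coefficient versus the relevant comparison correlations:
TA (methods 1·2): 0.23 vs {0.31, 0.18, 0.23, 0.26} → fail.
TB (methods 1·2): 0.50 vs {0.31, 0.18, 0.24, 0.16} → pass.
TC (methods 1·2): 0.47 vs {0.23, 0.26, 0.24, 0.16} → pass.
1 of 3 fail.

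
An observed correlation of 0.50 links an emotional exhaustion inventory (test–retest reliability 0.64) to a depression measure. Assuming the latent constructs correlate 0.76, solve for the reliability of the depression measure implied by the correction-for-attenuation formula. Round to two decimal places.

r_true = r_obs / √(r_xx · r_yy) ⇒ 0.76 = 0.50 / √(0.64 · r_yy).
√(0.64 · r_yy) = 0.50 / 0.76 = 0.6579; 0.64 · r_yy = 0.4328; r_yy = 0.4328 / 0.64 ≈ 0.68.

0.68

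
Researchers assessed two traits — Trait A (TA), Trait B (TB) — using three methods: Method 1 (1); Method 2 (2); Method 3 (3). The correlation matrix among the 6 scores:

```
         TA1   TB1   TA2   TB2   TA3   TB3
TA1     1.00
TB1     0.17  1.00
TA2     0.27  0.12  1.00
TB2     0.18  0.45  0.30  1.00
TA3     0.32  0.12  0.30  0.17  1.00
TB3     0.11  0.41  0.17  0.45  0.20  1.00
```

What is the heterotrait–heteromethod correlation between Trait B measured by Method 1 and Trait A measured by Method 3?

0.12

Different traits and methods: r(TB1, TA3) = 0.12.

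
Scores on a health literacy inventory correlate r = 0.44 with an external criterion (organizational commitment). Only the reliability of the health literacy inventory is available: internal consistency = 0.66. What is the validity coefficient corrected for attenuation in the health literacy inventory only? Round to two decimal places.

Single correction: r_c = r_obs / √r_xx = 0.44 / √0.66 = 0.44 / 0.8124 ≈ 0.54.

0.54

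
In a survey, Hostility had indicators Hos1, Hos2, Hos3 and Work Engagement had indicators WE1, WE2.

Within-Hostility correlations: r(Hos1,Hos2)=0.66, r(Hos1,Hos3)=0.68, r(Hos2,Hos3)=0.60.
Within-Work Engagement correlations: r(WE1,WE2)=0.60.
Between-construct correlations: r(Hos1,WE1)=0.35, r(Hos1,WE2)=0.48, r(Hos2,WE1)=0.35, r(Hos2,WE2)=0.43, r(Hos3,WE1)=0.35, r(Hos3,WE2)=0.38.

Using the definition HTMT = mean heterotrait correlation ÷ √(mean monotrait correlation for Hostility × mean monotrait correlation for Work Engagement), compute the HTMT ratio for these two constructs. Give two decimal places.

Mean between = 2.34/6 = 0.3900.
Mean within-Hos = 1.94/3 = 0.6467; mean within-WE = 0.60/1 = 0.6000.
Geometric mean = √(0.6467 × 0.6000) = 0.6229.
HTMT = 0.3900 / 0.6229 = 0.63.

0.63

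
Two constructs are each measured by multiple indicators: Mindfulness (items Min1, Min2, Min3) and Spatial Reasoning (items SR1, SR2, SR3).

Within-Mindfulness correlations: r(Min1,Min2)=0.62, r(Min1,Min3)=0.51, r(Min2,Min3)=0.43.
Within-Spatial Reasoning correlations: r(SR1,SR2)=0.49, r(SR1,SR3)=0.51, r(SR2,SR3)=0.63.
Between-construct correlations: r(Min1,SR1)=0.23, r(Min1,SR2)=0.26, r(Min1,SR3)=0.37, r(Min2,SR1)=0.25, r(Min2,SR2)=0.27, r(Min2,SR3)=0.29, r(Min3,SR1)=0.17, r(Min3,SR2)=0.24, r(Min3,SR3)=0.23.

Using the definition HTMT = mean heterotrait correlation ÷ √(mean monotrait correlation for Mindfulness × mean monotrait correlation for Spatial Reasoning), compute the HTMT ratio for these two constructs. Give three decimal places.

Mean heterotrait r = 2.31/9 = 0.2567.
Mean within-Min = 1.56/3 = 0.5200; mean within-SR = 1.63/3 = 0.5433.
Geometric mean = √(0.5200 × 0.5433) = 0.5315.
HTMT = 0.2567 / 0.5315 = 0.483.

0.483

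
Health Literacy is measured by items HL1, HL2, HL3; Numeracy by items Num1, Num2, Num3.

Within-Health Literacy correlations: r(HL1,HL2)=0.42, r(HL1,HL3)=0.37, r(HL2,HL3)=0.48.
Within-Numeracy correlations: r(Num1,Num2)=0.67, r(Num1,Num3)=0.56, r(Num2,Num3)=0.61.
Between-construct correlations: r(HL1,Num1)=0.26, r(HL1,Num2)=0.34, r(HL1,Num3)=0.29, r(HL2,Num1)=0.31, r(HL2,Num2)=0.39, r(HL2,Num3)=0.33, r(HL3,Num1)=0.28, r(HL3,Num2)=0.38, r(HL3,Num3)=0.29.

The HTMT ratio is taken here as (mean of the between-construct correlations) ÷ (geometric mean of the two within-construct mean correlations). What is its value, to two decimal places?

Mean between = 2.87/9 = 0.3189.
Mean within-HL = 1.27/3 = 0.4233; mean within-Num = 1.84/3 = 0.6133.
Geometric mean = √(0.4233 × 0.6133) = 0.5095.
HTMT = 0.3189 / 0.5095 = 0.63.

0.63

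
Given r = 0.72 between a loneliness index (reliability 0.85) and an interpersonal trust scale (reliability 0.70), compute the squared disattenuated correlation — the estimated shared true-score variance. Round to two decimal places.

0.87

Disattenuated r = 0.72 / √(0.85 × 0.70) = 0.72 / 0.7714 = 0.9334.
Shared true-score variance = 0.9334² = 0.8712 ≈ 0.87.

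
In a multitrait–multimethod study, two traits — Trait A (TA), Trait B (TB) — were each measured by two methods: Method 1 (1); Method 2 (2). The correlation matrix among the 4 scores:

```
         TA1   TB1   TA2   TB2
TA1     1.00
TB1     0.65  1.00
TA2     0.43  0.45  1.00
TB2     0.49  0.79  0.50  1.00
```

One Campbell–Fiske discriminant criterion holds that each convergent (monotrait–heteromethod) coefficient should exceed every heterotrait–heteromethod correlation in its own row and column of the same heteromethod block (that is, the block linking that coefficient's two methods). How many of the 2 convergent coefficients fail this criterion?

1

Checking each validity diagonal entry against its comparison values:
TA (methods 1·2): 0.43 vs {0.49, 0.45} → fail.
TB (methods 1·2): 0.79 vs {0.45, 0.49} → pass.
1 of 2 fail.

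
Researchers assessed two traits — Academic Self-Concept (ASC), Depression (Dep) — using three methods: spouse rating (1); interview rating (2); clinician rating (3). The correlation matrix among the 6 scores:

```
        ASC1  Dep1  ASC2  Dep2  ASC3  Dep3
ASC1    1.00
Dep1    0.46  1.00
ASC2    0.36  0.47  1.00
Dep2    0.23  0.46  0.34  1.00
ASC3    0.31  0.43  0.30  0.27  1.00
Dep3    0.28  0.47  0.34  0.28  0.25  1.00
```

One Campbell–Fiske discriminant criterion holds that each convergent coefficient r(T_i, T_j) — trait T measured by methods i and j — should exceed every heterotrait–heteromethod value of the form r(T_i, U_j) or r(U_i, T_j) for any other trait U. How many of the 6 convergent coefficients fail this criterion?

5

Each convergent coefficient versus the relevant comparison correlations:
ASC (methods 1·2): 0.36 vs {0.23, 0.47} → fail.
ASC (methods 1·3): 0.31 vs {0.28, 0.43} → fail.
ASC (methods 2·3): 0.30 vs {0.34, 0.27} → fail.
Dep (methods 1·2): 0.46 vs {0.47, 0.23} → fail.
Dep (methods 1·3): 0.47 vs {0.43, 0.28} → pass.
Dep (methods 2·3): 0.28 vs {0.27, 0.34} → fail.
5 of 6 fail.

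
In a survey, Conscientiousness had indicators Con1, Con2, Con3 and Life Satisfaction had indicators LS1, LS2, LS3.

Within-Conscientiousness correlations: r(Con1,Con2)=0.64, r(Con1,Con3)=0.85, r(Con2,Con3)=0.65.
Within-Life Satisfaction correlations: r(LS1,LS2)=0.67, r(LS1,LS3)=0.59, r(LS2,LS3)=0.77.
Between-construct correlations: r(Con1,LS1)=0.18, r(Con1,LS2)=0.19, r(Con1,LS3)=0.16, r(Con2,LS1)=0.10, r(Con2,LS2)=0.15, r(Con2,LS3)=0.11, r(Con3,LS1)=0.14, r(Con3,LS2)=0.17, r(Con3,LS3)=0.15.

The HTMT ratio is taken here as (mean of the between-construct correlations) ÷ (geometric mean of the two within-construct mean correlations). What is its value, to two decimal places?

Mean heterotrait r = 1.35/9 = 0.1500.
Mean within-Con = 2.14/3 = 0.7133; mean within-LS = 2.03/3 = 0.6767.
Geometric mean = √(0.7133 × 0.6767) = 0.6948.
HTMT = 0.1500 / 0.6948 = 0.22.

0.22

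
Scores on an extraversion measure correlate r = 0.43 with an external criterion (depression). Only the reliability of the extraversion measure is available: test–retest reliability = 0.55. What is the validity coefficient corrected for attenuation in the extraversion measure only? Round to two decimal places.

Single correction: r_c = r_obs / √r_xx = 0.43 / √0.55 = 0.43 / 0.7416 ≈ 0.58.

0.58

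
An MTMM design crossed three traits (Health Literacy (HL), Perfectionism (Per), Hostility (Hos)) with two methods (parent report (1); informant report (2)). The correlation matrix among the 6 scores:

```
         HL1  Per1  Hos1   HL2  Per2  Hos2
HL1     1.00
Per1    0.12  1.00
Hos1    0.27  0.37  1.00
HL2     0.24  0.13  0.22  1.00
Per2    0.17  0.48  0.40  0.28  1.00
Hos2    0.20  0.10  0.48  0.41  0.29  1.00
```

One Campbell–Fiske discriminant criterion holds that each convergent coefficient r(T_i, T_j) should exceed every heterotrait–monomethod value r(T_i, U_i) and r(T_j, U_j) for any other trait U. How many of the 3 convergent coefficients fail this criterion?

Checking each validity diagonal entry against its comparison values:
HL (methods 1·2): 0.24 vs {0.12, 0.28, 0.27, 0.41} → fail.
Per (methods 1·2): 0.48 vs {0.12, 0.28, 0.37, 0.29} → pass.
Hos (methods 1·2): 0.48 vs {0.27, 0.41, 0.37, 0.29} → pass.
1 of 3 fail.

1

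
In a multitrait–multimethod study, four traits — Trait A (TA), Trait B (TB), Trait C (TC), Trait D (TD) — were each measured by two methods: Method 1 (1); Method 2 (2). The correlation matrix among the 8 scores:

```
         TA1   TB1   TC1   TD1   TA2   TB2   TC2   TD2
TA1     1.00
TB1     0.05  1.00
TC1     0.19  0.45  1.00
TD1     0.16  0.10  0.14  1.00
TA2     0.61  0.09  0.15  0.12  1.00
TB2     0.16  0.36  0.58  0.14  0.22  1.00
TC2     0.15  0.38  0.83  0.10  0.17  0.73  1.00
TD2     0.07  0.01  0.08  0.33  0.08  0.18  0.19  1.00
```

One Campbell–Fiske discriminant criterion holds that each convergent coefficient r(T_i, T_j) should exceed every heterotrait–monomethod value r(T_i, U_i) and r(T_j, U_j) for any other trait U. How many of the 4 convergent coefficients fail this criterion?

1

Each convergent coefficient versus the relevant comparison correlations:
TA (methods 1·2): 0.61 vs {0.05, 0.22, 0.19, 0.17, 0.16, 0.08} → pass.
TB (methods 1·2): 0.36 vs {0.05, 0.22, 0.45, 0.73, 0.10, 0.18} → fail.
TC (methods 1·2): 0.83 vs {0.19, 0.17, 0.45, 0.73, 0.14, 0.19} → pass.
TD (methods 1·2): 0.33 vs {0.16, 0.08, 0.10, 0.18, 0.14, 0.19} → pass.
1 of 4 fail.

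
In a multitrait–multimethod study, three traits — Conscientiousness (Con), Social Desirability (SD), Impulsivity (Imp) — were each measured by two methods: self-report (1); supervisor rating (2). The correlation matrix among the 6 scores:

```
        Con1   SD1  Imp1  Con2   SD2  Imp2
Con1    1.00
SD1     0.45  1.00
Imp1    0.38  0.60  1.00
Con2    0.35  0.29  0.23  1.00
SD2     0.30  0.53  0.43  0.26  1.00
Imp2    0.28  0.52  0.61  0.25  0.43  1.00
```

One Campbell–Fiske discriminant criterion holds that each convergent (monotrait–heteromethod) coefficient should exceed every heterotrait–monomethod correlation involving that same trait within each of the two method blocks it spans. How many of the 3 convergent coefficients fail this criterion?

Checking each validity diagonal entry against its comparison values:
Con (methods 1·2): 0.35 vs {0.45, 0.26, 0.38, 0.25} → fail.
SD (methods 1·2): 0.53 vs {0.45, 0.26, 0.60, 0.43} → fail.
Imp (methods 1·2): 0.61 vs {0.38, 0.25, 0.60, 0.43} → pass.
2 of 3 fail.

2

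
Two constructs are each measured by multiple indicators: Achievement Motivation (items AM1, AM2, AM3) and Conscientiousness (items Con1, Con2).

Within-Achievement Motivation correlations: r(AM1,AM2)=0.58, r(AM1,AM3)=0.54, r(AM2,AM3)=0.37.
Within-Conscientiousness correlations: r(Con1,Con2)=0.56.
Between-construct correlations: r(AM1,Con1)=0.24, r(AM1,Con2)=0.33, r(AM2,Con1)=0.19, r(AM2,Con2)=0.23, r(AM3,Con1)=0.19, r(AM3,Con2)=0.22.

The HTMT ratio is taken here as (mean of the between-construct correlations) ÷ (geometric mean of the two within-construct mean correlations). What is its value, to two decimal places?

0.44

Mean between = 1.40/6 = 0.2333.
Mean within-AM = 1.49/3 = 0.4967; mean within-Con = 0.56/1 = 0.5600.
Geometric mean = √(0.4967 × 0.5600) = 0.5274.
HTMT = 0.2333 / 0.5274 = 0.44.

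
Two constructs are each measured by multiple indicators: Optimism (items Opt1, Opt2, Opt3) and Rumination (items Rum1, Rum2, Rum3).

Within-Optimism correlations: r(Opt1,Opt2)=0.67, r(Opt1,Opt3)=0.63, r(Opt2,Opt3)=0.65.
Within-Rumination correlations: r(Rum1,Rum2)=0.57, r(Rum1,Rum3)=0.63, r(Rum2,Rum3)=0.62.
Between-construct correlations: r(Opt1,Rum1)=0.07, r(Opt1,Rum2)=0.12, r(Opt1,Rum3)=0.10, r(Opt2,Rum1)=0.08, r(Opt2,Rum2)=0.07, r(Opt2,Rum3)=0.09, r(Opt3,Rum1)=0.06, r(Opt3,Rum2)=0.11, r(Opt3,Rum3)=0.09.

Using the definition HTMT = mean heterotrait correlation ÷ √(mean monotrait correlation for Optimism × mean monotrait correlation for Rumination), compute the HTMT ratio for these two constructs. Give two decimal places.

0.14

Between-construct mean = 0.79/9 = 0.0878.
Mean within-Opt = 1.95/3 = 0.6500; mean within-Rum = 1.82/3 = 0.6067.
Geometric mean = √(0.6500 × 0.6067) = 0.6280.
HTMT = 0.0878 / 0.6280 = 0.14.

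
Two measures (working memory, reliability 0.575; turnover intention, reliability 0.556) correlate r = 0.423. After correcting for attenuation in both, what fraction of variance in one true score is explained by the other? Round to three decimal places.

0.560

Disattenuated r = 0.423 / √(0.575 × 0.556) = 0.423 / 0.5654 = 0.7481.
Shared true-score variance = 0.7481² = 0.5597 ≈ 0.560.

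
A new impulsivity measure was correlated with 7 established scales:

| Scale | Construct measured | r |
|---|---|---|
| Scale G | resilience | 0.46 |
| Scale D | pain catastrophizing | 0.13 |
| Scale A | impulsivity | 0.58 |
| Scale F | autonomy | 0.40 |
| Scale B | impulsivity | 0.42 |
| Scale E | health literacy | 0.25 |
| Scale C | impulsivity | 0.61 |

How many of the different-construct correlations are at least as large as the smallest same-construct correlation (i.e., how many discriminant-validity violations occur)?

Convergent (same construct = impulsivity): Scale A, Scale B, Scale C.
Smallest convergent = 0.42. Discriminant values: 0.46, 0.13, 0.40, 0.25; count ≥ 0.42 → 1.

1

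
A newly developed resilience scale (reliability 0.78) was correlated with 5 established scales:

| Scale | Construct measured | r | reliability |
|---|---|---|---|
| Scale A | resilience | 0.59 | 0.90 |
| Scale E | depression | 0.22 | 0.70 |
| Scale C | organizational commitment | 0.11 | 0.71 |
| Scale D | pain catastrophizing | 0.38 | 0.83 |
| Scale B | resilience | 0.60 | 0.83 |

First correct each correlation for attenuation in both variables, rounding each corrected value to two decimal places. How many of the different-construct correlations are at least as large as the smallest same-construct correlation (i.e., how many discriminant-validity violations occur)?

0

Disattenuated r (r / √(r_scale · r_new)):
  Scale A (conv): 0.59 / √(0.90·0.78) = 0.70
  Scale E (disc): 0.22 / √(0.70·0.78) = 0.30
  Scale C (disc): 0.11 / √(0.71·0.78) = 0.15
  Scale D (disc): 0.38 / √(0.83·0.78) = 0.47
  Scale B (conv): 0.60 / √(0.83·0.78) = 0.75
Smallest convergent = 0.70. Discriminant values: 0.30, 0.15, 0.47; count ≥ 0.70 → 0.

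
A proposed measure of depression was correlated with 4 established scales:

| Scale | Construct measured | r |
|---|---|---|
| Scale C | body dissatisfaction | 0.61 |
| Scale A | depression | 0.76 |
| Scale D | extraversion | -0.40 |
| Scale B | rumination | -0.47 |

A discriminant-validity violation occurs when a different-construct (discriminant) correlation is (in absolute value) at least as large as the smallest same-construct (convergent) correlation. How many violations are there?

0

Convergent (same construct = depression): Scale A.
Smallest convergent = 0.76. Discriminant |r|: 0.61, 0.40, 0.47; count ≥ 0.76 → 0.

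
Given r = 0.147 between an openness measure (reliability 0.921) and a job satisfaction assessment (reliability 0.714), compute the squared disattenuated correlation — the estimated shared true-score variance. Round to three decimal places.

Disattenuated r = 0.147 / √(0.921 × 0.714) = 0.147 / 0.8109 = 0.1813.
Shared true-score variance = 0.1813² = 0.0329 ≈ 0.033.

0.033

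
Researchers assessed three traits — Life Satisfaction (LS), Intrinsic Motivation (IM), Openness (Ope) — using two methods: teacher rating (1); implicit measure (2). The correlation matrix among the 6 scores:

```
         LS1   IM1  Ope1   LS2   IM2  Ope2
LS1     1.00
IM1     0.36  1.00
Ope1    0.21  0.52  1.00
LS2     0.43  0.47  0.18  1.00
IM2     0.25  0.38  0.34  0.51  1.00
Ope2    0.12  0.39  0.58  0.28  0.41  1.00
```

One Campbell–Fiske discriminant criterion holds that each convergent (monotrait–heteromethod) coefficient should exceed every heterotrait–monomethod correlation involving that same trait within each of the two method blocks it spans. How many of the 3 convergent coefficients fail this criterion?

2

Convergent coefficients and their comparison sets:
LS (methods 1·2): 0.43 vs {0.36, 0.51, 0.21, 0.28} → fail.
IM (methods 1·2): 0.38 vs {0.36, 0.51, 0.52, 0.41} → fail.
Ope (methods 1·2): 0.58 vs {0.21, 0.28, 0.52, 0.41} → pass.
2 of 3 fail.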